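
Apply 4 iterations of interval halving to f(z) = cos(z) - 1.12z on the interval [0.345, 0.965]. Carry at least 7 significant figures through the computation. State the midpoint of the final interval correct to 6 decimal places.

0.674375

f(0.345000) = 0.554675, f(0.965000) = -0.511383 (opposite signs)
step 1: m = 0.655000, f(m) = 0.059448 > 0 → root in [0.655000, 0.965000]
step 2: m = 0.810000, f(m) = -0.217702 < 0 → root in [0.655000, 0.810000]
step 3: m = 0.732500, f(m) = -0.076895 < 0 → root in [0.655000, 0.732500]
step 4: m = 0.693750, f(m) = -0.008146 < 0 → root in [0.655000, 0.693750]
Midpoint of [0.655000, 0.693750] = 0.674375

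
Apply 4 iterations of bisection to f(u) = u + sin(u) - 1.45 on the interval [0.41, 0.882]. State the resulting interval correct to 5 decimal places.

[0.73450, 0.76400]

f(0.410000) = -0.641391, f(0.882000) = 0.204012 (opposite signs)
step 1: m = 0.646000, f(m) = -0.202003 < 0 → root in [0.646000, 0.882000]
step 2: m = 0.764000, f(m) = 0.005815 > 0 → root in [0.646000, 0.764000]
step 3: m = 0.705000, f(m) = -0.096966 < 0 → root in [0.705000, 0.764000]
step 4: m = 0.734500, f(m) = -0.045284 < 0 → root in [0.734500, 0.764000]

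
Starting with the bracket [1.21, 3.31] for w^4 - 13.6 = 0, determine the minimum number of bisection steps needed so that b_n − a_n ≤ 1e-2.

8

Initial width b − a = 3.31 − 1.21 = 2.100000.
After n steps the width is (b−a)/2^n; need (b−a)/2^n ≤ 1e-2.
So n ≥ log₂(2.100000/1e-2) = log₂(210.0000) ≈ 7.7142.
Hence n = 8.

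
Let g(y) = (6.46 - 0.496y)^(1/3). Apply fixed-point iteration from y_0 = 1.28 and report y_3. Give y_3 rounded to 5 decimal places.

1.77379

y_1 = g(1.280000) = 1.799292
y_2 = g(1.799292) = 1.772371
y_3 = g(1.772371) = 1.773787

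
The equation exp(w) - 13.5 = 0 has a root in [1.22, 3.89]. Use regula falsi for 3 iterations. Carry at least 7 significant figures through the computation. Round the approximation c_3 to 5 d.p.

f(1.220000) = -10.112812, f(3.890000) = 35.410887
step 1: c = 1.813124, f(c) = -7.370432 < 0 → new bracket [1.813124, 3.890000]
step 2: c = 2.170932, f(c) = -4.733553 < 0 → new bracket [2.170932, 3.890000]
step 3: c = 2.373632, f(c) = -2.763682 < 0 → new bracket [2.373632, 3.890000]

2.37363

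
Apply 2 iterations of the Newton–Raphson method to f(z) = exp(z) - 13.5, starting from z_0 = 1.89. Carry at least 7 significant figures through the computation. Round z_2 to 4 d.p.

f'(z) = exp(z)
z_0 = 1.890000: f = -6.880631, f' = 6.619369 → z_1 = 1.890000 - (-6.880631)/(6.619369) = 2.929469
z_1 = 2.929469: f = 5.217697, f' = 18.717697 → z_2 = 2.929469 - (5.217697)/(18.717697) = 2.650712

2.6507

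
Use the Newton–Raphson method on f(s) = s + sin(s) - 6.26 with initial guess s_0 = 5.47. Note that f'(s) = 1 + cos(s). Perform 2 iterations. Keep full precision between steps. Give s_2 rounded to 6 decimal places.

s_0 = 5.470000: f = -1.516480, f' = 1.687188 → s_1 = 5.470000 - (-1.516480)/(1.687188) = 6.368821
s_1 = 6.368821: f = 0.194352, f' = 1.996336 → s_2 = 6.368821 - (0.194352)/(1.996336) = 6.271467

6.271467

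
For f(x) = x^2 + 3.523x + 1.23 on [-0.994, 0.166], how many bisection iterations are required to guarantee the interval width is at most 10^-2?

Initial width b − a = 0.166 − -0.994 = 1.160000.
After n steps the width is (b−a)/2^n; need (b−a)/2^n ≤ 10^-2.
So n ≥ log₂(1.160000/10^-2) = log₂(116.0000) ≈ 6.8580.
Hence n = 7.

7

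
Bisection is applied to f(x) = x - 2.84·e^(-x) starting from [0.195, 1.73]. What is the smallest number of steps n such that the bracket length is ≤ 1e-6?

21

Initial width b − a = 1.73 − 0.195 = 1.535000.
After n steps the width is (b−a)/2^n; need (b−a)/2^n ≤ 1e-6.
So n ≥ log₂(1.535000/1e-6) = log₂(1535000.0000) ≈ 20.5498.
Hence n = 21.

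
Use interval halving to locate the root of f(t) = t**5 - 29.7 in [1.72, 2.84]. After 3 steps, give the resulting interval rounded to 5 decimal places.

f(1.720000) = -14.646335, f(2.840000) = 155.053086 (opposite signs)
step 1: m = 2.280000, f(m) = 31.913267 > 0 → root in [1.720000, 2.280000]
step 2: m = 2.000000, f(m) = 2.300000 > 0 → root in [1.720000, 2.000000]
step 3: m = 1.860000, f(m) = -7.437972 < 0 → root in [1.860000, 2.000000]

[1.86000, 2.00000]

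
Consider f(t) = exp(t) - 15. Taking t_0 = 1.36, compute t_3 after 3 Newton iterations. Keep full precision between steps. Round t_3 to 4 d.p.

f'(t) = exp(t)
t_0 = 1.360000: f = -11.103807, f' = 3.896193 → t_1 = 1.360000 - (-11.103807)/(3.896193) = 4.209912
t_1 = 4.209912: f = 52.350589, f' = 67.350589 → t_2 = 4.209912 - (52.350589)/(67.350589) = 3.432627
t_2 = 3.432627: f = 15.957858, f' = 30.957858 → t_3 = 3.432627 - (15.957858)/(30.957858) = 2.917157

2.9172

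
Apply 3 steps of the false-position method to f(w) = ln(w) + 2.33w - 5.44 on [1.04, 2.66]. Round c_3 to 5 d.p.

False-position update: c = (a·f(b) − b·f(a))/(f(b) − f(a)); replace the endpoint whose sign matches f(c).
f(1.040000) = -2.977579, f(2.660000) = 1.736126
step 1: c = 2.063330, f(c) = 0.091881 > 0 → new bracket [1.040000, 2.063330]
step 2: c = 2.032698, f(c) = 0.005550 > 0 → new bracket [1.040000, 2.032698]
step 3: c = 2.030851, f(c) = 0.000338 > 0 → new bracket [1.040000, 2.030851]

2.03085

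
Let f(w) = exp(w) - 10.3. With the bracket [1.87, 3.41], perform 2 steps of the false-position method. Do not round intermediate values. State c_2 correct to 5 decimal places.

f(1.870000) = -3.811704, f(3.410000) = 19.965244
step 1: c = 2.116879, f(c) = -1.994825 < 0 → new bracket [2.116879, 3.410000]
step 2: c = 2.234344, f(c) = -0.959645 < 0 → new bracket [2.234344, 3.410000]

2.23434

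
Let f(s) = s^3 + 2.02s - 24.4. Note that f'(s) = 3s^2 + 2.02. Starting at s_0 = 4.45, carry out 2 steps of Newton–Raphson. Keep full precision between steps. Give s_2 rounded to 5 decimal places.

s_0 = 4.450000: f = 72.710125, f' = 61.427500 → s_1 = 4.450000 - (72.710125)/(61.427500) = 3.266326
s_1 = 3.266326: f = 17.046042, f' = 34.026660 → s_2 = 3.266326 - (17.046042)/(34.026660) = 2.765365

2.76536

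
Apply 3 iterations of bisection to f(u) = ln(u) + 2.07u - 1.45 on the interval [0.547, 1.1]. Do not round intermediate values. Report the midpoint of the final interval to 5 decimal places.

0.78894

f(0.547000) = -0.921016, f(1.100000) = 0.922310 (opposite signs)
step 1: m = 0.823500, f(m) = 0.060453 > 0 → root in [0.547000, 0.823500]
step 2: m = 0.685250, f(m) = -0.409504 < 0 → root in [0.685250, 0.823500]
step 3: m = 0.754375, f(m) = -0.170309 < 0 → root in [0.754375, 0.823500]
Midpoint of [0.754375, 0.823500] = 0.788938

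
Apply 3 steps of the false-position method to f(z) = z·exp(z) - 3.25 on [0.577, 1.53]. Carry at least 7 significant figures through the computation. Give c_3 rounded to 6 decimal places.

False-position update: c = (a·f(b) − b·f(a))/(f(b) − f(a)); replace the endpoint whose sign matches f(c).
f(0.577000) = -2.222543, f(1.530000) = 3.815811
step 1: c = 0.927772, f(c) = -0.903788 < 0 → new bracket [0.927772, 1.530000]
step 2: c = 1.043096, f(c) = -0.289701 < 0 → new bracket [1.043096, 1.530000]
step 3: c = 1.077454, f(c) = -0.085309 < 0 → new bracket [1.077454, 1.530000]

1.077454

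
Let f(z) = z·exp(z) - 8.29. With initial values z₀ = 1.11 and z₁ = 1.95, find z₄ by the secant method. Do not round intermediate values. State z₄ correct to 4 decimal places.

f(z_0) = -4.921862, f(z_1) = 5.415941
z_2 = 1.950000 - (5.415941)·(1.950000 - 1.110000)/(5.415941 - (-4.921862)) = 1.509927; f(z_2) = -1.455468
z_3 = 1.509927 - (-1.455468)·(1.509927 - 1.950000)/(-1.455468 - (5.415941)) = 1.603141; f(z_3) = -0.324611
z_4 = 1.603141 - (-0.324611)·(1.603141 - 1.509927)/(-0.324611 - (-1.455468)) = 1.629898; f(z_4) = 0.027946

1.6299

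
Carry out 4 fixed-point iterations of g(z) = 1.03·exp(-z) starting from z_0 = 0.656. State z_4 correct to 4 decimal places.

z_1 = g(0.656000) = 0.534491
z_2 = g(0.534491) = 0.603547
z_3 = g(0.603547) = 0.563275
z_4 = g(0.563275) = 0.586422

0.5864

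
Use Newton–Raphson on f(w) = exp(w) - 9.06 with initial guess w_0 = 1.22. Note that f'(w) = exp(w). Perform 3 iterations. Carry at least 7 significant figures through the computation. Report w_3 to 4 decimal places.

w_0 = 1.220000: f = -5.672812, f' = 3.387188 → w_1 = 1.220000 - (-5.672812)/(3.387188) = 2.894785
w_1 = 2.894785: f = 9.019620, f' = 18.079620 → w_2 = 2.894785 - (9.019620)/(18.079620) = 2.395902
w_2 = 2.395902: f = 1.918096, f' = 10.978096 → w_3 = 2.395902 - (1.918096)/(10.978096) = 2.221182

2.2212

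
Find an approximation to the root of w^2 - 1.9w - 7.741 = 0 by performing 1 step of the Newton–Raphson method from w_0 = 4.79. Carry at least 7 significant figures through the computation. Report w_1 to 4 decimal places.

f'(w) = 2w - 1.9
w_0 = 4.790000: f = 6.102100, f' = 7.680000 → w_1 = 4.790000 - (6.102100)/(7.680000) = 3.995456

3.9955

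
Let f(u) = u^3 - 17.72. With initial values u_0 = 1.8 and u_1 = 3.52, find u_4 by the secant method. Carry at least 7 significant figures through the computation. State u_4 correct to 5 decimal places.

Secant update: u_(k+1) = u_k − f(u_k)·(u_k − u_(k-1))/(f(u_k) − f(u_(k-1))).
f(u_0) = -11.888000, f(u_1) = 25.894208
u_2 = 3.520000 - (25.894208)·(3.520000 - 1.800000)/(25.894208 - (-11.888000)) = 2.341190; f(u_2) = -4.887535
u_3 = 2.341190 - (-4.887535)·(2.341190 - 3.520000)/(-4.887535 - (25.894208)) = 2.528362; f(u_3) = -1.557157
u_4 = 2.528362 - (-1.557157)·(2.528362 - 2.341190)/(-1.557157 - (-4.887535)) = 2.615876; f(u_4) = 0.179942

2.61588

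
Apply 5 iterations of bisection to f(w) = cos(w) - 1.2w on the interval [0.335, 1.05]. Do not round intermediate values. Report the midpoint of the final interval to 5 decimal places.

0.65898

f(0.335000) = 0.542410, f(1.050000) = -0.762429 (opposite signs)
step 1: m = 0.692500, f(m) = -0.061348 < 0 → root in [0.335000, 0.692500]
step 2: m = 0.513750, f(m) = 0.254408 > 0 → root in [0.513750, 0.692500]
step 3: m = 0.603125, f(m) = 0.099817 > 0 → root in [0.603125, 0.692500]
step 4: m = 0.647813, f(m) = 0.020031 > 0 → root in [0.647813, 0.692500]
step 5: m = 0.670156, f(m) = -0.020463 < 0 → root in [0.647813, 0.670156]
Midpoint of [0.647813, 0.670156] = 0.658984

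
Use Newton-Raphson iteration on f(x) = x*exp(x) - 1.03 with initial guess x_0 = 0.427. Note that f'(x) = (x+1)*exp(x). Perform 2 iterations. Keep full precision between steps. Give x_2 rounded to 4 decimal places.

x_0 = 0.427000: f = -0.375557, f' = 2.187095 → x_1 = 0.427000 - (-0.375557)/(2.187095) = 0.598715
x_1 = 0.598715: f = 0.059529, f' = 2.909308 → x_2 = 0.598715 - (0.059529)/(2.909308) = 0.578253

0.5783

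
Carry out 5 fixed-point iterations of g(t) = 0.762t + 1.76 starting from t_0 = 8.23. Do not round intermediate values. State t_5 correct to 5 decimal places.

t_1 = g(8.230000) = 8.031260
t_2 = g(8.031260) = 7.879820
t_3 = g(7.879820) = 7.764423
t_4 = g(7.764423) = 7.676490
t_5 = g(7.676490) = 7.609486

7.60949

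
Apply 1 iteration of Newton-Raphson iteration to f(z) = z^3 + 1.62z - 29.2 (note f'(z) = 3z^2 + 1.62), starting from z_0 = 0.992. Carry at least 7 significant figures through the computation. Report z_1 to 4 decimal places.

Newton update: z ← z − f(z)/f'(z).
z_0 = 0.992000: f = -26.616769, f' = 4.572192 → z_1 = 0.992000 - (-26.616769)/(4.572192) = 6.813446

6.8134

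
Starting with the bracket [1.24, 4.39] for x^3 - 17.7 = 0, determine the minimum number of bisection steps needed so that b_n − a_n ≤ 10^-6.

22

Initial width b − a = 4.39 − 1.24 = 3.150000.
After n steps the width is (b−a)/2^n; need (b−a)/2^n ≤ 10^-6.
So n ≥ log₂(3.150000/10^-6) = log₂(3150000.0000) ≈ 21.5869.
Hence n = 22.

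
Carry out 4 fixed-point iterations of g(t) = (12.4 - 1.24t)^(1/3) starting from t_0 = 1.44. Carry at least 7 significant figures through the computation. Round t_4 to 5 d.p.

2.13635

t_1 = g(1.440000) = 2.197684
t_2 = g(2.197684) = 2.130828
t_3 = g(2.130828) = 2.136897
t_4 = g(2.136897) = 2.136347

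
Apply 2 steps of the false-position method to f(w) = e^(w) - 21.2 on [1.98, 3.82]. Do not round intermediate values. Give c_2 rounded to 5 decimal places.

2.91192

f(1.980000) = -13.957257, f(3.820000) = 24.404208
step 1: c = 2.649457, f(c) = -7.053644 < 0 → new bracket [2.649457, 3.820000]
step 2: c = 2.911922, f(c) = -2.807880 < 0 → new bracket [2.911922, 3.820000]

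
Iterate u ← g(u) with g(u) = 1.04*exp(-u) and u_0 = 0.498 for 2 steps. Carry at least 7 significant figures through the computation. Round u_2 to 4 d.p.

0.5528

u_1 = g(0.498000) = 0.632055
u_2 = g(0.632055) = 0.552759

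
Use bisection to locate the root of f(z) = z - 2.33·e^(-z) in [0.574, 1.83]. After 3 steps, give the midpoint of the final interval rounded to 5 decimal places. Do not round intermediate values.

f(0.574000) = -0.738414, f(1.830000) = 1.456236 (opposite signs)
step 1: m = 1.202000, f(m) = 0.501620 > 0 → root in [0.574000, 1.202000]
step 2: m = 0.888000, f(m) = -0.070743 < 0 → root in [0.888000, 1.202000]
step 3: m = 1.045000, f(m) = 0.225558 > 0 → root in [0.888000, 1.045000]
Midpoint of [0.888000, 1.045000] = 0.966500

0.96650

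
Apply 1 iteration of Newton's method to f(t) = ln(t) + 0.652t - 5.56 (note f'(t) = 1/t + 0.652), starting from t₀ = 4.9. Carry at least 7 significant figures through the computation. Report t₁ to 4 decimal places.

t_0 = 4.900000: f = -0.775965, f' = 0.856082 → t_1 = 4.900000 - (-0.775965)/(0.856082) = 5.806414

5.8064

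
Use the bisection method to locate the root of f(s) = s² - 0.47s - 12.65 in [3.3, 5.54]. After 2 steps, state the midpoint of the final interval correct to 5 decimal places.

3.58000

f(3.300000) = -3.311000, f(5.540000) = 15.437800 (opposite signs)
step 1: m = 4.420000, f(m) = 4.809000 > 0 → root in [3.300000, 4.420000]
step 2: m = 3.860000, f(m) = 0.435400 > 0 → root in [3.300000, 3.860000]
Midpoint of [3.300000, 3.860000] = 3.580000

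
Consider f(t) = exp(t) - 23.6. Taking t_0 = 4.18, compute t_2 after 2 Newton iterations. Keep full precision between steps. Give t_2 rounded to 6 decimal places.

f'(t) = exp(t)
t_0 = 4.180000: f = 41.765853, f' = 65.365853 → t_1 = 4.180000 - (41.765853)/(65.365853) = 3.541045
t_1 = 3.541045: f = 10.902948, f' = 34.502948 → t_2 = 3.541045 - (10.902948)/(34.502948) = 3.225044

3.225044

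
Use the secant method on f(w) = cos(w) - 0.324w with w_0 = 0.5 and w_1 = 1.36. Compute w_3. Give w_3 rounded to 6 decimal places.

f(w_0) = 0.715583, f(w_1) = -0.231401
w_2 = 1.360000 - (-0.231401)·(1.360000 - 0.500000)/(-0.231401 - (0.715583)) = 1.149854; f(w_2) = 0.036068
w_3 = 1.149854 - (0.036068)·(1.149854 - 1.360000)/(0.036068 - (-0.231401)) = 1.178192; f(w_3) = 0.000862

1.178192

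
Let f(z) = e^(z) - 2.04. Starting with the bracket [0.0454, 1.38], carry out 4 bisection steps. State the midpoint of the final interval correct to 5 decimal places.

0.75441

f(0.045400) = -0.993554, f(1.380000) = 1.934902 (opposite signs)
step 1: m = 0.712700, f(m) = -0.000510 < 0 → root in [0.712700, 1.380000]
step 2: m = 1.046350, f(m) = 0.807240 > 0 → root in [0.712700, 1.046350]
step 3: m = 0.879525, f(m) = 0.369755 > 0 → root in [0.712700, 0.879525]
step 4: m = 0.796113, f(m) = 0.176906 > 0 → root in [0.712700, 0.796113]
Midpoint of [0.712700, 0.796113] = 0.754406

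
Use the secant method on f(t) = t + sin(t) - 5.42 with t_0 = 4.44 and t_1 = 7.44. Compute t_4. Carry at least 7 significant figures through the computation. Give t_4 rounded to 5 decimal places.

Secant update: t_(k+1) = t_k − f(t_k)·(t_k − t_(k-1))/(f(t_k) − f(t_(k-1))).
f(t_0) = -1.943131, f(t_1) = 2.935526
t_2 = 7.440000 - (2.935526)·(7.440000 - 4.440000)/(2.935526 - (-1.943131)) = 5.634876; f(t_2) = -0.388963
t_3 = 5.634876 - (-0.388963)·(5.634876 - 7.440000)/(-0.388963 - (2.935526)) = 5.846075; f(t_3) = 0.002751
t_4 = 5.846075 - (0.002751)·(5.846075 - 5.634876)/(0.002751 - (-0.388963)) = 5.844591; f(t_4) = -0.000076

5.84459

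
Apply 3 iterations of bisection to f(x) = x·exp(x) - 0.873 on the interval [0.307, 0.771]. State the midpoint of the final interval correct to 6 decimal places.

0.510000

f(0.307000) = -0.455682, f(0.771000) = 0.793846 (opposite signs)
step 1: m = 0.539000, f(m) = 0.051003 > 0 → root in [0.307000, 0.539000]
step 2: m = 0.423000, f(m) = -0.227276 < 0 → root in [0.423000, 0.539000]
step 3: m = 0.481000, f(m) = -0.094890 < 0 → root in [0.481000, 0.539000]
Midpoint of [0.481000, 0.539000] = 0.510000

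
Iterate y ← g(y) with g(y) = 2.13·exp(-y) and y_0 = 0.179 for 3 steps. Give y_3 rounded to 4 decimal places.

1.4877

y_1 = g(0.179000) = 1.780906
y_2 = g(1.780906) = 0.358874
y_3 = g(0.358874) = 1.487725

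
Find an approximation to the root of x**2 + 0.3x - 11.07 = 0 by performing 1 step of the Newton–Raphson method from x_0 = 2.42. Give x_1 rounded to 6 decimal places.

Newton update: x ← x − f(x)/f'(x).
f'(x) = 2x + 0.3
x_0 = 2.420000: f = -4.487600, f' = 5.140000 → x_1 = 2.420000 - (-4.487600)/(5.140000) = 3.293074

3.293074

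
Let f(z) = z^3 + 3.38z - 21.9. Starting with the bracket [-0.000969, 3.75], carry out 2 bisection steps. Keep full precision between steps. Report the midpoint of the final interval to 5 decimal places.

2.34339

f(-0.000969) = -21.903275, f(3.750000) = 43.509375 (opposite signs)
step 1: m = 1.874516, f(m) = -8.977449 < 0 → root in [1.874516, 3.750000]
step 2: m = 2.812258, f(m) = 9.846997 > 0 → root in [1.874516, 2.812258]
Midpoint of [1.874516, 2.812258] = 2.343387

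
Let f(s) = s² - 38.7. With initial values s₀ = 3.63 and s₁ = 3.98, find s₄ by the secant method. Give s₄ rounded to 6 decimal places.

6.211815

Secant update: s_(k+1) = s_k − f(s_k)·(s_k − s_(k-1))/(f(s_k) − f(s_(k-1))).
f(s_0) = -25.523100, f(s_1) = -22.859600
s_2 = 3.980000 - (-22.859600)·(3.980000 - 3.630000)/(-22.859600 - (-25.523100)) = 6.983890; f(s_2) = 10.074714
s_3 = 6.983890 - (10.074714)·(6.983890 - 3.980000)/(10.074714 - (-22.859600)) = 6.064990; f(s_3) = -1.915897
s_4 = 6.064990 - (-1.915897)·(6.064990 - 6.983890)/(-1.915897 - (10.074714)) = 6.211815; f(s_4) = -0.113360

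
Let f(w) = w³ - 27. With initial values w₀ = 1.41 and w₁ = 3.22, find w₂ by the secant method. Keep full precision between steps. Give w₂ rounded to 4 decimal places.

2.8420

f(w_0) = -24.196779, f(w_1) = 6.386248
w_2 = 3.220000 - (6.386248)·(3.220000 - 1.410000)/(6.386248 - (-24.196779)) = 2.842042; f(w_2) = -4.044258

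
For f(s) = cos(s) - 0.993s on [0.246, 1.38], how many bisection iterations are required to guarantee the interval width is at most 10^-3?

11

Initial width b − a = 1.38 − 0.246 = 1.134000.
After n steps the width is (b−a)/2^n; need (b−a)/2^n ≤ 10^-3.
So n ≥ log₂(1.134000/10^-3) = log₂(1134.0000) ≈ 10.1472.
Hence n = 11.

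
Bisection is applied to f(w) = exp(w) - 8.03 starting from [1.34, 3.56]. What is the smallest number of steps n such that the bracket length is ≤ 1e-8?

28

Initial width b − a = 3.56 − 1.34 = 2.220000.
After n steps the width is (b−a)/2^n; need (b−a)/2^n ≤ 1e-8.
So n ≥ log₂(2.220000/1e-8) = log₂(222000000.0000) ≈ 27.7260.
Hence n = 28.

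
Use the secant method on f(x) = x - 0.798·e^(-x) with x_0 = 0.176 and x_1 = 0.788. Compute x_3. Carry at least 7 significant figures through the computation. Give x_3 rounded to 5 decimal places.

0.48853

f(x_0) = -0.493217, f(x_1) = 0.425107
x_2 = 0.788000 - (0.425107)·(0.788000 - 0.176000)/(0.425107 - (-0.493217)) = 0.504695; f(x_2) = 0.022951
x_3 = 0.504695 - (0.022951)·(0.504695 - 0.788000)/(0.022951 - (0.425107)) = 0.488527; f(x_3) = -0.001069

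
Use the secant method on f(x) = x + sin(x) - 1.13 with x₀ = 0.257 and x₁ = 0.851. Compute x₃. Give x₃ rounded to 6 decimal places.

f(x_0) = -0.618820, f(x_1) = 0.472940
x_2 = 0.851000 - (0.472940)·(0.851000 - 0.257000)/(0.472940 - (-0.618820)) = 0.593685; f(x_2) = 0.023104
x_3 = 0.593685 - (0.023104)·(0.593685 - 0.851000)/(0.023104 - (0.472940)) = 0.580469; f(x_3) = -0.001115

0.580469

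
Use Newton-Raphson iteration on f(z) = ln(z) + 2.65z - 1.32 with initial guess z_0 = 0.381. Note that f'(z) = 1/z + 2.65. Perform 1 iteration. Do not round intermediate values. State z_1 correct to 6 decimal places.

0.622779

z_0 = 0.381000: f = -1.275306, f' = 5.274672 → z_1 = 0.381000 - (-1.275306)/(5.274672) = 0.622779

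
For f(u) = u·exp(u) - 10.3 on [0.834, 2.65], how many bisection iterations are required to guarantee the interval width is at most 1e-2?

Initial width b − a = 2.65 − 0.834 = 1.816000.
After n steps the width is (b−a)/2^n; need (b−a)/2^n ≤ 1e-2.
So n ≥ log₂(1.816000/1e-2) = log₂(181.6000) ≈ 7.5046.
Hence n = 8.

8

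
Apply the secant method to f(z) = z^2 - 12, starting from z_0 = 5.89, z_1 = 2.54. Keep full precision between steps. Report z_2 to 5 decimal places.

3.19817

f(z_0) = 22.692100, f(z_1) = -5.548400
z_2 = 2.540000 - (-5.548400)·(2.540000 - 5.890000)/(-5.548400 - (22.692100)) = 3.198173; f(z_2) = -1.771688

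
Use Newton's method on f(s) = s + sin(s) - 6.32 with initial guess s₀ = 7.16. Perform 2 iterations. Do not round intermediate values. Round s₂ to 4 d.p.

Newton update: s ← s − f(s)/f'(s).
f'(s) = 1 + cos(s)
s_0 = 7.160000: f = 1.608705, f' = 1.639603 → s_1 = 7.160000 - (1.608705)/(1.639603) = 6.178844
s_1 = 6.178844: f = -0.245307, f' = 1.994561 → s_2 = 6.178844 - (-0.245307)/(1.994561) = 6.301832

6.3018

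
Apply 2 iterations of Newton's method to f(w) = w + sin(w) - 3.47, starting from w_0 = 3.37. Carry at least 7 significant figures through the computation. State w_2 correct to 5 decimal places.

-446.62661

Newton update: w ← w − f(w)/f'(w).
f'(w) = 1 + cos(w)
w_0 = 3.370000: f = -0.326427, f' = 0.025972 → w_1 = 3.370000 - (-0.326427)/(0.025972) = 15.938522
w_1 = 15.938522: f = 12.240000, f' = 0.026461 → w_2 = 15.938522 - (12.240000)/(0.026461) = -446.626614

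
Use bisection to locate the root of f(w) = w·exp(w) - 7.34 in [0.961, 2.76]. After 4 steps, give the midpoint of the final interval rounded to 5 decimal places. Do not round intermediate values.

f(0.961000) = -4.827649, f(2.760000) = 36.267567 (opposite signs)
step 1: m = 1.860500, f(m) = 4.617339 > 0 → root in [0.961000, 1.860500]
step 2: m = 1.410750, f(m) = -1.557296 < 0 → root in [1.410750, 1.860500]
step 3: m = 1.635625, f(m) = 1.055115 > 0 → root in [1.410750, 1.635625]
step 4: m = 1.523187, f(m) = -0.353409 < 0 → root in [1.523187, 1.635625]
Midpoint of [1.523187, 1.635625] = 1.579406

1.57941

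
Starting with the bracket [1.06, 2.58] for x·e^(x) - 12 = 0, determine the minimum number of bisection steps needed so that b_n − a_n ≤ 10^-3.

11

Initial width b − a = 2.58 − 1.06 = 1.520000.
After n steps the width is (b−a)/2^n; need (b−a)/2^n ≤ 10^-3.
So n ≥ log₂(1.520000/10^-3) = log₂(1520.0000) ≈ 10.5699.
Hence n = 11.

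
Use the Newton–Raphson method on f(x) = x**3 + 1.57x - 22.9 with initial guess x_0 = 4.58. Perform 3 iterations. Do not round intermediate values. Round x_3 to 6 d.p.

Newton update: x ← x − f(x)/f'(x).
f'(x) = 3x**2 + 1.57
x_0 = 4.580000: f = 80.362512, f' = 64.499200 → x_1 = 4.580000 - (80.362512)/(64.499200) = 3.334054
x_1 = 3.334054: f = 19.395534, f' = 34.917751 → x_2 = 3.334054 - (19.395534)/(34.917751) = 2.778591
x_2 = 2.778591: f = 2.914681, f' = 24.731699 → x_3 = 2.778591 - (2.914681)/(24.731699) = 2.660739

2.660739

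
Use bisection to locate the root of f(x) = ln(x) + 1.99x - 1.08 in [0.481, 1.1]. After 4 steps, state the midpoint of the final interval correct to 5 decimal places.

0.69378

f(0.481000) = -0.854698, f(1.100000) = 1.204310 (opposite signs)
step 1: m = 0.790500, f(m) = 0.258005 > 0 → root in [0.481000, 0.790500]
step 2: m = 0.635750, f(m) = -0.267807 < 0 → root in [0.635750, 0.790500]
step 3: m = 0.713125, f(m) = 0.001020 > 0 → root in [0.635750, 0.713125]
step 4: m = 0.674438, f(m) = -0.131746 < 0 → root in [0.674438, 0.713125]
Midpoint of [0.674438, 0.713125] = 0.693781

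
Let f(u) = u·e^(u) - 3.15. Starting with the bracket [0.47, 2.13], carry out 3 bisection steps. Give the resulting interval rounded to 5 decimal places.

f(0.470000) = -2.398003, f(2.130000) = 14.773666 (opposite signs)
step 1: m = 1.300000, f(m) = 1.620086 > 0 → root in [0.470000, 1.300000]
step 2: m = 0.885000, f(m) = -1.005659 < 0 → root in [0.885000, 1.300000]
step 3: m = 1.092500, f(m) = 0.107528 > 0 → root in [0.885000, 1.092500]

[0.88500, 1.09250]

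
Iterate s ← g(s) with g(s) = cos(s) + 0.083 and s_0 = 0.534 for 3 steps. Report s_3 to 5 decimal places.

s_1 = g(0.534000) = 0.943778
s_2 = g(0.943778) = 0.669733
s_3 = g(0.669733) = 0.866988

0.86699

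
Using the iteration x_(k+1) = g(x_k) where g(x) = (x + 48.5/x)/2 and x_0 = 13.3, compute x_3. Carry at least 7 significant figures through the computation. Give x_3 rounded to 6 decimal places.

x_1 = g(13.300000) = 8.473308
x_2 = g(8.473308) = 7.098582
x_3 = g(7.098582) = 6.965466

6.965466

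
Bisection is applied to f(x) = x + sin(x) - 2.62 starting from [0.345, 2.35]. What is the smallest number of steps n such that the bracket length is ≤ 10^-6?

Initial width b − a = 2.35 − 0.345 = 2.005000.
After n steps the width is (b−a)/2^n; need (b−a)/2^n ≤ 10^-6.
So n ≥ log₂(2.005000/10^-6) = log₂(2005000.0000) ≈ 20.9352.
Hence n = 21.

21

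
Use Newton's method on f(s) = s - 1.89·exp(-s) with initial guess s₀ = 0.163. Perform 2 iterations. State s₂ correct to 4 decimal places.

0.8240

f'(s) = 1 + 1.89·exp(-s)
s_0 = 0.163000: f = -1.442727, f' = 2.605727 → s_1 = 0.163000 - (-1.442727)/(2.605727) = 0.716675
s_1 = 0.716675: f = -0.206350, f' = 1.923025 → s_2 = 0.716675 - (-0.206350)/(1.923025) = 0.823980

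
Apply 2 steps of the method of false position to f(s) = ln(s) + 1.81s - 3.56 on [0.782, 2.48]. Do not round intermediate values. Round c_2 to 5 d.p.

1.68602

f(0.782000) = -2.390481, f(2.480000) = 1.837059
step 1: c = 1.742142, f(c) = 0.148391 > 0 → new bracket [0.782000, 1.742142]
step 2: c = 1.686023, f(c) = 0.014075 > 0 → new bracket [0.782000, 1.686023]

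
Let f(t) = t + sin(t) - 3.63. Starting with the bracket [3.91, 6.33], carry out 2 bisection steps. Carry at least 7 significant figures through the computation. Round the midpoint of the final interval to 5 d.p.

f(3.910000) = -0.414991, f(6.330000) = 2.746798 (opposite signs)
step 1: m = 5.120000, f(m) = 0.571930 > 0 → root in [3.910000, 5.120000]
step 2: m = 4.515000, f(m) = -0.095582 < 0 → root in [4.515000, 5.120000]
Midpoint of [4.515000, 5.120000] = 4.817500

4.81750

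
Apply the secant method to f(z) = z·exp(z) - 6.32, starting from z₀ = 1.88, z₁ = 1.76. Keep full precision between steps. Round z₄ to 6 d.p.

1.463818

Secant update: z_(k+1) = z_k − f(z_k)·(z_k − z_(k-1))/(f(z_k) − f(z_(k-1))).
f(z_0) = 6.000589, f(z_1) = 3.909890
z_2 = 1.760000 - (3.909890)·(1.760000 - 1.880000)/(3.909890 - (6.000589)) = 1.535584; f(z_2) = 0.811306
z_3 = 1.535584 - (0.811306)·(1.535584 - 1.760000)/(0.811306 - (3.909890)) = 1.476825; f(z_3) = 0.147042
z_4 = 1.476825 - (0.147042)·(1.476825 - 1.535584)/(0.147042 - (0.811306)) = 1.463818; f(z_4) = 0.007248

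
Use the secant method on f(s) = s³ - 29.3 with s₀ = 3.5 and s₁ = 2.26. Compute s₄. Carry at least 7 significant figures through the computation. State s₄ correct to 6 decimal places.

Secant update: s_(k+1) = s_k − f(s_k)·(s_k − s_(k-1))/(f(s_k) − f(s_(k-1))).
f(s_0) = 13.575000, f(s_1) = -17.756824
s_2 = 2.260000 - (-17.756824)·(2.260000 - 3.500000)/(-17.756824 - (13.575000)) = 2.962751; f(s_2) = -3.293295
s_3 = 2.962751 - (-3.293295)·(2.962751 - 2.260000)/(-3.293295 - (-17.756824)) = 3.122765; f(s_3) = 1.152134
s_4 = 3.122765 - (1.152134)·(3.122765 - 2.962751)/(1.152134 - (-3.293295)) = 3.081293; f(s_4) = -0.045065

3.081293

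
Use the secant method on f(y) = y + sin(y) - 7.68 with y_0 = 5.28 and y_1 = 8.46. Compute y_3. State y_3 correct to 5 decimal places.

6.72521

f(y_0) = -3.243188, f(y_1) = 1.601922
y_2 = 8.460000 - (1.601922)·(8.460000 - 5.280000)/(1.601922 - (-3.243188)) = 7.408607; f(y_2) = 0.631057
y_3 = 7.408607 - (0.631057)·(7.408607 - 8.460000)/(0.631057 - (1.601922)) = 6.725208; f(y_3) = -0.527022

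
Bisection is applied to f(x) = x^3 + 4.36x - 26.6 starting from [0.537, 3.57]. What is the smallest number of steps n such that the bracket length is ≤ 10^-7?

25

Initial width b − a = 3.57 − 0.537 = 3.033000.
After n steps the width is (b−a)/2^n; need (b−a)/2^n ≤ 10^-7.
So n ≥ log₂(3.033000/10^-7) = log₂(30330000.0000) ≈ 24.8542.
Hence n = 25.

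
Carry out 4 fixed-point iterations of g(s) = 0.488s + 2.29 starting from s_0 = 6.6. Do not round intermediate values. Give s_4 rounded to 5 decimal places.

4.59330

s_1 = g(6.600000) = 5.510800
s_2 = g(5.510800) = 4.979270
s_3 = g(4.979270) = 4.719884
s_4 = g(4.719884) = 4.593303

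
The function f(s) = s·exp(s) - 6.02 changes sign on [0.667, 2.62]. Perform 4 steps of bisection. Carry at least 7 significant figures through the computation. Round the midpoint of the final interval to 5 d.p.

f(0.667000) = -4.720428, f(2.620000) = 29.967596 (opposite signs)
step 1: m = 1.643500, f(m) = 2.482227 > 0 → root in [0.667000, 1.643500]
step 2: m = 1.155250, f(m) = -2.352293 < 0 → root in [1.155250, 1.643500]
step 3: m = 1.399375, f(m) = -0.348800 < 0 → root in [1.399375, 1.643500]
step 4: m = 1.521437, f(m) = 0.946362 > 0 → root in [1.399375, 1.521437]
Midpoint of [1.399375, 1.521437] = 1.460406

1.46041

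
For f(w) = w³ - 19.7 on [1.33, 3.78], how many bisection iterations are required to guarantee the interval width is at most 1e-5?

18

Initial width b − a = 3.78 − 1.33 = 2.450000.
After n steps the width is (b−a)/2^n; need (b−a)/2^n ≤ 1e-5.
So n ≥ log₂(2.450000/1e-5) = log₂(245000.0000) ≈ 17.9024.
Hence n = 18.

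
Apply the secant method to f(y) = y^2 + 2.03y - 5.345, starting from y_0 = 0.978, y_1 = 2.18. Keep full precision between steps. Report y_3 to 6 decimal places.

Secant update: y_(k+1) = y_k − f(y_k)·(y_k − y_(k-1))/(f(y_k) − f(y_(k-1))).
f(y_0) = -2.403176, f(y_1) = 3.832800
y_2 = 2.180000 - (3.832800)·(2.180000 - 0.978000)/(3.832800 - (-2.403176)) = 1.441218; f(y_2) = -0.342217
y_3 = 1.441218 - (-0.342217)·(1.441218 - 2.180000)/(-0.342217 - (3.832800)) = 1.501775; f(y_3) = -0.041071

1.501775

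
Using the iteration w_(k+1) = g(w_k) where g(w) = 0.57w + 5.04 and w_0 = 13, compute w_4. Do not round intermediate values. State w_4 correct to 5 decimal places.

11.85595

w_1 = g(13.000000) = 12.450000
w_2 = g(12.450000) = 12.136500
w_3 = g(12.136500) = 11.957805
w_4 = g(11.957805) = 11.855949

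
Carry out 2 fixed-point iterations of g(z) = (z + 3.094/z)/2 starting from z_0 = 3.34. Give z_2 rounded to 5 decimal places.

1.79180

z_1 = g(3.340000) = 2.133174
z_2 = g(2.133174) = 1.791797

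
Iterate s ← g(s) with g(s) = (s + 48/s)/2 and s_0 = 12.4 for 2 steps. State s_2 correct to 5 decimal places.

7.01778

s_1 = g(12.400000) = 8.135484
s_2 = g(8.135484) = 7.017782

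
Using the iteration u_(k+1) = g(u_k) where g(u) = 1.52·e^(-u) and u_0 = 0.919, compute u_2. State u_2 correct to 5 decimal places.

0.82891

u_1 = g(0.919000) = 0.606355
u_2 = g(0.606355) = 0.828909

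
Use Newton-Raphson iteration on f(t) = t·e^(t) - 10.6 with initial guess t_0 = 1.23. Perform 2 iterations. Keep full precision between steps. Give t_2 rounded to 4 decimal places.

Newton update: t ← t − f(t)/f'(t).
f'(t) = (t + 1)·e^(t)
t_0 = 1.230000: f = -6.391888, f' = 7.629342 → t_1 = 1.230000 - (-6.391888)/(7.629342) = 2.067803
t_1 = 2.067803: f = 5.751017, f' = 24.258451 → t_2 = 2.067803 - (5.751017)/(24.258451) = 1.830731

1.8307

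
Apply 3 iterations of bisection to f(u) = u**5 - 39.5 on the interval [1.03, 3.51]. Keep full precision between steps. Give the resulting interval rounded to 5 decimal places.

[1.96000, 2.27000]

f(1.030000) = -38.340726, f(3.510000) = 493.264873 (opposite signs)
step 1: m = 2.270000, f(m) = 20.773899 > 0 → root in [1.030000, 2.270000]
step 2: m = 1.650000, f(m) = -27.270190 < 0 → root in [1.650000, 2.270000]
step 3: m = 1.960000, f(m) = -10.574535 < 0 → root in [1.960000, 2.270000]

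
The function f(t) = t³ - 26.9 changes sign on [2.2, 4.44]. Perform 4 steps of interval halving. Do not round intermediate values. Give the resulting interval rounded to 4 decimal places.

[2.9000, 3.0400]

f(2.200000) = -16.252000, f(4.440000) = 60.628384 (opposite signs)
step 1: m = 3.320000, f(m) = 9.694368 > 0 → root in [2.200000, 3.320000]
step 2: m = 2.760000, f(m) = -5.875424 < 0 → root in [2.760000, 3.320000]
step 3: m = 3.040000, f(m) = 1.194464 > 0 → root in [2.760000, 3.040000]
step 4: m = 2.900000, f(m) = -2.511000 < 0 → root in [2.900000, 3.040000]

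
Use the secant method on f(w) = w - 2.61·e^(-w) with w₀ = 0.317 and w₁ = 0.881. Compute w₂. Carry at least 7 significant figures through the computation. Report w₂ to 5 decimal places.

0.96274

f(w_0) = -1.583943, f(w_1) = -0.200501
w_2 = 0.881000 - (-0.200501)·(0.881000 - 0.317000)/(-0.200501 - (-1.583943)) = 0.962740; f(w_2) = -0.033876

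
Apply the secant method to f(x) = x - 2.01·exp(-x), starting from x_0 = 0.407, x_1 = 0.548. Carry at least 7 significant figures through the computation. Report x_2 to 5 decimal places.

f(x_0) = -0.930945, f(x_1) = -0.613991
x_2 = 0.548000 - (-0.613991)·(0.548000 - 0.407000)/(-0.613991 - (-0.930945)) = 0.821140; f(x_2) = -0.063120

0.82114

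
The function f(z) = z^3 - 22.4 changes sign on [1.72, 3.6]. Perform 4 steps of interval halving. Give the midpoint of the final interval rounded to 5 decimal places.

2.83625

f(1.720000) = -17.311552, f(3.600000) = 24.256000 (opposite signs)
step 1: m = 2.660000, f(m) = -3.578904 < 0 → root in [2.660000, 3.600000]
step 2: m = 3.130000, f(m) = 8.264297 > 0 → root in [2.660000, 3.130000]
step 3: m = 2.895000, f(m) = 1.863067 > 0 → root in [2.660000, 2.895000]
step 4: m = 2.777500, f(m) = -0.972959 < 0 → root in [2.777500, 2.895000]
Midpoint of [2.777500, 2.895000] = 2.836250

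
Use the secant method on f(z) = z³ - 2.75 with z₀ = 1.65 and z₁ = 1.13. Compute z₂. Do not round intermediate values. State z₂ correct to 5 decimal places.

1.35291

f(z_0) = 1.742125, f(z_1) = -1.307103
z_2 = 1.130000 - (-1.307103)·(1.130000 - 1.650000)/(-1.307103 - (1.742125)) = 1.352907; f(z_2) = -0.273698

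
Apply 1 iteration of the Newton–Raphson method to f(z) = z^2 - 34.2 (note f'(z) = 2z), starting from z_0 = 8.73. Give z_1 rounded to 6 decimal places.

6.323763

z_0 = 8.730000: f = 42.012900, f' = 17.460000 → z_1 = 8.730000 - (42.012900)/(17.460000) = 6.323763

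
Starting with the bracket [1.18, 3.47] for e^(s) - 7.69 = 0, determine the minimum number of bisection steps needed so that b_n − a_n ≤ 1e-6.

22

Initial width b − a = 3.47 − 1.18 = 2.290000.
After n steps the width is (b−a)/2^n; need (b−a)/2^n ≤ 1e-6.
So n ≥ log₂(2.290000/1e-6) = log₂(2290000.0000) ≈ 21.1269.
Hence n = 22.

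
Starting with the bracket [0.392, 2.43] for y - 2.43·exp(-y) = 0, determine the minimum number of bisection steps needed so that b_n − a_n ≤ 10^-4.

Initial width b − a = 2.43 − 0.392 = 2.038000.
After n steps the width is (b−a)/2^n; need (b−a)/2^n ≤ 10^-4.
So n ≥ log₂(2.038000/10^-4) = log₂(20380.0000) ≈ 14.3149.
Hence n = 15.

15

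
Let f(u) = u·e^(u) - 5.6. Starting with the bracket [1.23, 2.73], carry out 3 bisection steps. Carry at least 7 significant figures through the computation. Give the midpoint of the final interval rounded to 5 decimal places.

1.32375

f(1.230000) = -1.391888, f(2.730000) = 36.258782 (opposite signs)
step 1: m = 1.980000, f(m) = 8.740631 > 0 → root in [1.230000, 1.980000]
step 2: m = 1.605000, f(m) = 2.389465 > 0 → root in [1.230000, 1.605000]
step 3: m = 1.417500, f(m) = 0.249726 > 0 → root in [1.230000, 1.417500]
Midpoint of [1.230000, 1.417500] = 1.323750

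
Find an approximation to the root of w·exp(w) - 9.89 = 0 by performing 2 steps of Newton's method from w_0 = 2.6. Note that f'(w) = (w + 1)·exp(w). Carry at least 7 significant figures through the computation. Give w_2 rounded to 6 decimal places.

Newton update: w ← w − f(w)/f'(w).
w_0 = 2.600000: f = 25.115719, f' = 48.469457 → w_1 = 2.600000 - (25.115719)/(48.469457) = 2.081824
w_1 = 2.081824: f = 6.804313, f' = 24.713394 → w_2 = 2.081824 - (6.804313)/(24.713394) = 1.806495

1.806495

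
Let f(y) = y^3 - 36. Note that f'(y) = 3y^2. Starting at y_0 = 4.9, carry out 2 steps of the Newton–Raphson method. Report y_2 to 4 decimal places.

y_0 = 4.900000: f = 81.649000, f' = 72.030000 → y_1 = 4.900000 - (81.649000)/(72.030000) = 3.766458
y_1 = 3.766458: f = 17.431766, f' = 42.558627 → y_2 = 3.766458 - (17.431766)/(42.558627) = 3.356864

3.3569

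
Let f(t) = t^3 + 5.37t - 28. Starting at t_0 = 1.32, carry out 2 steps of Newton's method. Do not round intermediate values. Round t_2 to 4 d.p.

2.5540

f'(t) = 3t^2 + 5.37
t_0 = 1.320000: f = -18.611632, f' = 10.597200 → t_1 = 1.320000 - (-18.611632)/(10.597200) = 3.076278
t_1 = 3.076278: f = 17.631937, f' = 33.760464 → t_2 = 3.076278 - (17.631937)/(33.760464) = 2.554012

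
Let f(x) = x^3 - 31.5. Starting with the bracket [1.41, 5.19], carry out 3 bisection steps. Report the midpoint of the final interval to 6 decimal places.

3.063750

f(1.410000) = -28.696779, f(5.190000) = 108.298359 (opposite signs)
step 1: m = 3.300000, f(m) = 4.437000 > 0 → root in [1.410000, 3.300000]
step 2: m = 2.355000, f(m) = -18.439111 < 0 → root in [2.355000, 3.300000]
step 3: m = 2.827500, f(m) = -8.894827 < 0 → root in [2.827500, 3.300000]
Midpoint of [2.827500, 3.300000] = 3.063750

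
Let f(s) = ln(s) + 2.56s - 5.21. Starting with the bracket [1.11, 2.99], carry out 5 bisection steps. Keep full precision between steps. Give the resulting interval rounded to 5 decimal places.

[1.75625, 1.81500]

f(1.110000) = -2.264040, f(2.990000) = 3.539673 (opposite signs)
step 1: m = 2.050000, f(m) = 0.755840 > 0 → root in [1.110000, 2.050000]
step 2: m = 1.580000, f(m) = -0.707775 < 0 → root in [1.580000, 2.050000]
step 3: m = 1.815000, f(m) = 0.032485 > 0 → root in [1.580000, 1.815000]
step 4: m = 1.697500, f(m) = -0.335243 < 0 → root in [1.697500, 1.815000]
step 5: m = 1.756250, f(m) = -0.150819 < 0 → root in [1.756250, 1.815000]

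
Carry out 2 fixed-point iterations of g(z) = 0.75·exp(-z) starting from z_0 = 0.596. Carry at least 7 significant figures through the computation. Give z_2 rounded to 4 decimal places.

0.4961

z_1 = g(0.596000) = 0.413258
z_2 = g(0.413258) = 0.496118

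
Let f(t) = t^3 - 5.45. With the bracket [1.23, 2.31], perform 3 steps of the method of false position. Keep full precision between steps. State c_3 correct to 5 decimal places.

1.74866

f(1.230000) = -3.589133, f(2.310000) = 6.876391
step 1: c = 1.600384, f(c) = -1.351049 < 0 → new bracket [1.600384, 2.310000]
step 2: c = 1.716912, f(c) = -0.388910 < 0 → new bracket [1.716912, 2.310000]
step 3: c = 1.748660, f(c) = -0.102928 < 0 → new bracket [1.748660, 2.310000]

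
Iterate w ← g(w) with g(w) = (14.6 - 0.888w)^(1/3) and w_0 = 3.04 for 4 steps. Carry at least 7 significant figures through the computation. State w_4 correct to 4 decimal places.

w_1 = g(3.040000) = 2.283082
w_2 = g(2.283082) = 2.325280
w_3 = g(2.325280) = 2.322968
w_4 = g(2.322968) = 2.323095

2.3231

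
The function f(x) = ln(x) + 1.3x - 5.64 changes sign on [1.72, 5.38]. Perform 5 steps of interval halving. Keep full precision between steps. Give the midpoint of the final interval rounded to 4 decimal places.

f(1.720000) = -2.861676, f(5.380000) = 3.036688 (opposite signs)
step 1: m = 3.550000, f(m) = 0.241948 > 0 → root in [1.720000, 3.550000]
step 2: m = 2.635000, f(m) = -1.245617 < 0 → root in [2.635000, 3.550000]
step 3: m = 3.092500, f(m) = -0.490770 < 0 → root in [3.092500, 3.550000]
step 4: m = 3.321250, f(m) = -0.122034 < 0 → root in [3.321250, 3.550000]
step 5: m = 3.435625, f(m) = 0.060511 > 0 → root in [3.321250, 3.435625]
Midpoint of [3.321250, 3.435625] = 3.378437

3.3784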